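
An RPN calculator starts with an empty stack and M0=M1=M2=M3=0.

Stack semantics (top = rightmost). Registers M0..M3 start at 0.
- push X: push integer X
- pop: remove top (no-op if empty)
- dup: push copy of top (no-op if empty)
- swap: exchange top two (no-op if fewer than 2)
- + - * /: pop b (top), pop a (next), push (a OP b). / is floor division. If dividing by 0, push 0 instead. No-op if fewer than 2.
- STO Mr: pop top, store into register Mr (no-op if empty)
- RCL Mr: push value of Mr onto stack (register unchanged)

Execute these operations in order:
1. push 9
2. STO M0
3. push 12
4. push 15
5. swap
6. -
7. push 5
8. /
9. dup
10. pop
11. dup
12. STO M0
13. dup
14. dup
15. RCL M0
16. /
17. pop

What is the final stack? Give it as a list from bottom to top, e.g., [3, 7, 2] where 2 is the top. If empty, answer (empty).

Answer: [0, 0]

Derivation:
After op 1 (push 9): stack=[9] mem=[0,0,0,0]
After op 2 (STO M0): stack=[empty] mem=[9,0,0,0]
After op 3 (push 12): stack=[12] mem=[9,0,0,0]
After op 4 (push 15): stack=[12,15] mem=[9,0,0,0]
After op 5 (swap): stack=[15,12] mem=[9,0,0,0]
After op 6 (-): stack=[3] mem=[9,0,0,0]
After op 7 (push 5): stack=[3,5] mem=[9,0,0,0]
After op 8 (/): stack=[0] mem=[9,0,0,0]
After op 9 (dup): stack=[0,0] mem=[9,0,0,0]
After op 10 (pop): stack=[0] mem=[9,0,0,0]
After op 11 (dup): stack=[0,0] mem=[9,0,0,0]
After op 12 (STO M0): stack=[0] mem=[0,0,0,0]
After op 13 (dup): stack=[0,0] mem=[0,0,0,0]
After op 14 (dup): stack=[0,0,0] mem=[0,0,0,0]
After op 15 (RCL M0): stack=[0,0,0,0] mem=[0,0,0,0]
After op 16 (/): stack=[0,0,0] mem=[0,0,0,0]
After op 17 (pop): stack=[0,0] mem=[0,0,0,0]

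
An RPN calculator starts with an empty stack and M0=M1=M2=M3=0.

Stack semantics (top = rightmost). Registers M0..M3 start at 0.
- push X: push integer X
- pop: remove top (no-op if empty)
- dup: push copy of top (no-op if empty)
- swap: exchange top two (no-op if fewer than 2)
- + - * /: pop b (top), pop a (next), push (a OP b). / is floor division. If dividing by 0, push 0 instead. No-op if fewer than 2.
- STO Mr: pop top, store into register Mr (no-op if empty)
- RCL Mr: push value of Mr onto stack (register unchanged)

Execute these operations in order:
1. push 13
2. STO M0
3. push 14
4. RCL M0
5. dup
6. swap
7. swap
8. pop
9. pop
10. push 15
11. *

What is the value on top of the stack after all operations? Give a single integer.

After op 1 (push 13): stack=[13] mem=[0,0,0,0]
After op 2 (STO M0): stack=[empty] mem=[13,0,0,0]
After op 3 (push 14): stack=[14] mem=[13,0,0,0]
After op 4 (RCL M0): stack=[14,13] mem=[13,0,0,0]
After op 5 (dup): stack=[14,13,13] mem=[13,0,0,0]
After op 6 (swap): stack=[14,13,13] mem=[13,0,0,0]
After op 7 (swap): stack=[14,13,13] mem=[13,0,0,0]
After op 8 (pop): stack=[14,13] mem=[13,0,0,0]
After op 9 (pop): stack=[14] mem=[13,0,0,0]
After op 10 (push 15): stack=[14,15] mem=[13,0,0,0]
After op 11 (*): stack=[210] mem=[13,0,0,0]

Answer: 210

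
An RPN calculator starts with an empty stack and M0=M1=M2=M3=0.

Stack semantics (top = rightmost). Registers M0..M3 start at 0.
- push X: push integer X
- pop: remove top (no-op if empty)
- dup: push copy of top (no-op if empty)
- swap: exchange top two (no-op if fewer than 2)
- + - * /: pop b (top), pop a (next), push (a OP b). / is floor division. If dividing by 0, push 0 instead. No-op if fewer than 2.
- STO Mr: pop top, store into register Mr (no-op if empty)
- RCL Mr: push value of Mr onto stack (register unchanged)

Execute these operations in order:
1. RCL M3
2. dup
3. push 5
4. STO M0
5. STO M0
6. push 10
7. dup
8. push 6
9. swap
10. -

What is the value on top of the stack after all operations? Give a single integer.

Answer: -4

Derivation:
After op 1 (RCL M3): stack=[0] mem=[0,0,0,0]
After op 2 (dup): stack=[0,0] mem=[0,0,0,0]
After op 3 (push 5): stack=[0,0,5] mem=[0,0,0,0]
After op 4 (STO M0): stack=[0,0] mem=[5,0,0,0]
After op 5 (STO M0): stack=[0] mem=[0,0,0,0]
After op 6 (push 10): stack=[0,10] mem=[0,0,0,0]
After op 7 (dup): stack=[0,10,10] mem=[0,0,0,0]
After op 8 (push 6): stack=[0,10,10,6] mem=[0,0,0,0]
After op 9 (swap): stack=[0,10,6,10] mem=[0,0,0,0]
After op 10 (-): stack=[0,10,-4] mem=[0,0,0,0]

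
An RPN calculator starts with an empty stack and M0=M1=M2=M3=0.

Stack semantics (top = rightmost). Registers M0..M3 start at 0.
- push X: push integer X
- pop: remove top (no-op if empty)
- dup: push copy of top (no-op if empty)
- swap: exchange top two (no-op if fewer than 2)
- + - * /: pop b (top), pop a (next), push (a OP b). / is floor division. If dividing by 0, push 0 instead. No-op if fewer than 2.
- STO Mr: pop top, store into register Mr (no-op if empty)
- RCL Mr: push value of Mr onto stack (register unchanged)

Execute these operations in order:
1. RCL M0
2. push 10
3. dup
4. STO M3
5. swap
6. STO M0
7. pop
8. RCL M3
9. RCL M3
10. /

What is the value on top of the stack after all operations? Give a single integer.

Answer: 1

Derivation:
After op 1 (RCL M0): stack=[0] mem=[0,0,0,0]
After op 2 (push 10): stack=[0,10] mem=[0,0,0,0]
After op 3 (dup): stack=[0,10,10] mem=[0,0,0,0]
After op 4 (STO M3): stack=[0,10] mem=[0,0,0,10]
After op 5 (swap): stack=[10,0] mem=[0,0,0,10]
After op 6 (STO M0): stack=[10] mem=[0,0,0,10]
After op 7 (pop): stack=[empty] mem=[0,0,0,10]
After op 8 (RCL M3): stack=[10] mem=[0,0,0,10]
After op 9 (RCL M3): stack=[10,10] mem=[0,0,0,10]
After op 10 (/): stack=[1] mem=[0,0,0,10]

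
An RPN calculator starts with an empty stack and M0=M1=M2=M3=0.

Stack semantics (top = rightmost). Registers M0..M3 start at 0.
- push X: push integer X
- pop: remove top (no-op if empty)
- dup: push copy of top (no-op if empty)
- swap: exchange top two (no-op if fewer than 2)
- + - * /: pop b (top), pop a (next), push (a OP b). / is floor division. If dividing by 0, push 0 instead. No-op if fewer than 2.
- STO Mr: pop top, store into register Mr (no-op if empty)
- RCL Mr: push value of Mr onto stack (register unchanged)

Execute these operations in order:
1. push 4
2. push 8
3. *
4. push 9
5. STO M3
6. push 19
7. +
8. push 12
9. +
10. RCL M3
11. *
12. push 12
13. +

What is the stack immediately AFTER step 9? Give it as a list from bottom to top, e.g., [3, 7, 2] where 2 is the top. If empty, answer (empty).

After op 1 (push 4): stack=[4] mem=[0,0,0,0]
After op 2 (push 8): stack=[4,8] mem=[0,0,0,0]
After op 3 (*): stack=[32] mem=[0,0,0,0]
After op 4 (push 9): stack=[32,9] mem=[0,0,0,0]
After op 5 (STO M3): stack=[32] mem=[0,0,0,9]
After op 6 (push 19): stack=[32,19] mem=[0,0,0,9]
After op 7 (+): stack=[51] mem=[0,0,0,9]
After op 8 (push 12): stack=[51,12] mem=[0,0,0,9]
After op 9 (+): stack=[63] mem=[0,0,0,9]

[63]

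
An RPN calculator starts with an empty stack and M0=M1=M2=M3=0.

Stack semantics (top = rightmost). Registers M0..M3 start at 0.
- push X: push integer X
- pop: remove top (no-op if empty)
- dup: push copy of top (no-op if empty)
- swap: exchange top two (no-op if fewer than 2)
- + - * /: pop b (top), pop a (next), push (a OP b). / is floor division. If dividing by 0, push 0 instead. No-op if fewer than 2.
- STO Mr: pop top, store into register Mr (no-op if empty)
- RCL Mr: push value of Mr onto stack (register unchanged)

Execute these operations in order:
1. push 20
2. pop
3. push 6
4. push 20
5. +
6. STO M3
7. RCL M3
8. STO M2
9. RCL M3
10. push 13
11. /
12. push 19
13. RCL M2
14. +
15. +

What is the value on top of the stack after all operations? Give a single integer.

After op 1 (push 20): stack=[20] mem=[0,0,0,0]
After op 2 (pop): stack=[empty] mem=[0,0,0,0]
After op 3 (push 6): stack=[6] mem=[0,0,0,0]
After op 4 (push 20): stack=[6,20] mem=[0,0,0,0]
After op 5 (+): stack=[26] mem=[0,0,0,0]
After op 6 (STO M3): stack=[empty] mem=[0,0,0,26]
After op 7 (RCL M3): stack=[26] mem=[0,0,0,26]
After op 8 (STO M2): stack=[empty] mem=[0,0,26,26]
After op 9 (RCL M3): stack=[26] mem=[0,0,26,26]
After op 10 (push 13): stack=[26,13] mem=[0,0,26,26]
After op 11 (/): stack=[2] mem=[0,0,26,26]
After op 12 (push 19): stack=[2,19] mem=[0,0,26,26]
After op 13 (RCL M2): stack=[2,19,26] mem=[0,0,26,26]
After op 14 (+): stack=[2,45] mem=[0,0,26,26]
After op 15 (+): stack=[47] mem=[0,0,26,26]

Answer: 47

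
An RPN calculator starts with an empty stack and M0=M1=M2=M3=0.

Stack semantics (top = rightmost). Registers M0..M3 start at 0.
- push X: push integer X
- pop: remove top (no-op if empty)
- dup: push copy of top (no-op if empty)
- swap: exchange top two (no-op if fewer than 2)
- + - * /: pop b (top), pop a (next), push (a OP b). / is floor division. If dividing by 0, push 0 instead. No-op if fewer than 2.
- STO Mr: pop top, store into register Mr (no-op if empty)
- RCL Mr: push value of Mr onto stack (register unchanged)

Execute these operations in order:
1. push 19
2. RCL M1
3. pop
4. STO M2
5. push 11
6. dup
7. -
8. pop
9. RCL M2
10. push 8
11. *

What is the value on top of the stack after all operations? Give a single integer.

Answer: 152

Derivation:
After op 1 (push 19): stack=[19] mem=[0,0,0,0]
After op 2 (RCL M1): stack=[19,0] mem=[0,0,0,0]
After op 3 (pop): stack=[19] mem=[0,0,0,0]
After op 4 (STO M2): stack=[empty] mem=[0,0,19,0]
After op 5 (push 11): stack=[11] mem=[0,0,19,0]
After op 6 (dup): stack=[11,11] mem=[0,0,19,0]
After op 7 (-): stack=[0] mem=[0,0,19,0]
After op 8 (pop): stack=[empty] mem=[0,0,19,0]
After op 9 (RCL M2): stack=[19] mem=[0,0,19,0]
After op 10 (push 8): stack=[19,8] mem=[0,0,19,0]
After op 11 (*): stack=[152] mem=[0,0,19,0]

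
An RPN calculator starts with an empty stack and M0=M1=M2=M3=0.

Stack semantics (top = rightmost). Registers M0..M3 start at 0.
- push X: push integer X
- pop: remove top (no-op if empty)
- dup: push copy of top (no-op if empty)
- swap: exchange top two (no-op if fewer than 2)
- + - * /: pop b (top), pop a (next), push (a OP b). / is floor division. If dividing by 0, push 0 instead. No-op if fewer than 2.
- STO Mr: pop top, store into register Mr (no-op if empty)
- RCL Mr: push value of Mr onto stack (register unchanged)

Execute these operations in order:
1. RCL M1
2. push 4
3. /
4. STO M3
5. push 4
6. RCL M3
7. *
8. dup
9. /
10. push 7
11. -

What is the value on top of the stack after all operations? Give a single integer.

Answer: -7

Derivation:
After op 1 (RCL M1): stack=[0] mem=[0,0,0,0]
After op 2 (push 4): stack=[0,4] mem=[0,0,0,0]
After op 3 (/): stack=[0] mem=[0,0,0,0]
After op 4 (STO M3): stack=[empty] mem=[0,0,0,0]
After op 5 (push 4): stack=[4] mem=[0,0,0,0]
After op 6 (RCL M3): stack=[4,0] mem=[0,0,0,0]
After op 7 (*): stack=[0] mem=[0,0,0,0]
After op 8 (dup): stack=[0,0] mem=[0,0,0,0]
After op 9 (/): stack=[0] mem=[0,0,0,0]
After op 10 (push 7): stack=[0,7] mem=[0,0,0,0]
After op 11 (-): stack=[-7] mem=[0,0,0,0]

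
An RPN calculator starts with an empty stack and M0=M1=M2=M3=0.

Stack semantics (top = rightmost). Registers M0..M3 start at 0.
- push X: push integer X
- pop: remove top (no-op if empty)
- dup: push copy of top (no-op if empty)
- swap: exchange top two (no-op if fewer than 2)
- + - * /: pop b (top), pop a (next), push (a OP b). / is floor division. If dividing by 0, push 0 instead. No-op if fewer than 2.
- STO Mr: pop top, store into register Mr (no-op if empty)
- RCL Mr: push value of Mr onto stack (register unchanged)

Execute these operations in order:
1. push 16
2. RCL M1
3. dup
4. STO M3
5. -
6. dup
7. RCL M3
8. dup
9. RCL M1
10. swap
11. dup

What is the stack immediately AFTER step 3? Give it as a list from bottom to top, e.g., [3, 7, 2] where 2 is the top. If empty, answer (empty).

After op 1 (push 16): stack=[16] mem=[0,0,0,0]
After op 2 (RCL M1): stack=[16,0] mem=[0,0,0,0]
After op 3 (dup): stack=[16,0,0] mem=[0,0,0,0]

[16, 0, 0]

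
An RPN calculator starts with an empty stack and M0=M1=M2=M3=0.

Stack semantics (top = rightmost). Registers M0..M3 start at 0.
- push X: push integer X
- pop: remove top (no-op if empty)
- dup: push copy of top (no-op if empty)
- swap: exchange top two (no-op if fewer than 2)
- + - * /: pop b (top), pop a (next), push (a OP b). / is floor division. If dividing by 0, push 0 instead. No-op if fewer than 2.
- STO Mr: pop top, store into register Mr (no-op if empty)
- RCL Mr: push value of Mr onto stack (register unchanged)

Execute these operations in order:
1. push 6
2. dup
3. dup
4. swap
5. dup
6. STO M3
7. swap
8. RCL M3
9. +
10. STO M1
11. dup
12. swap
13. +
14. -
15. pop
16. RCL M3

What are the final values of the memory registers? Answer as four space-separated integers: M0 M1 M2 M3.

After op 1 (push 6): stack=[6] mem=[0,0,0,0]
After op 2 (dup): stack=[6,6] mem=[0,0,0,0]
After op 3 (dup): stack=[6,6,6] mem=[0,0,0,0]
After op 4 (swap): stack=[6,6,6] mem=[0,0,0,0]
After op 5 (dup): stack=[6,6,6,6] mem=[0,0,0,0]
After op 6 (STO M3): stack=[6,6,6] mem=[0,0,0,6]
After op 7 (swap): stack=[6,6,6] mem=[0,0,0,6]
After op 8 (RCL M3): stack=[6,6,6,6] mem=[0,0,0,6]
After op 9 (+): stack=[6,6,12] mem=[0,0,0,6]
After op 10 (STO M1): stack=[6,6] mem=[0,12,0,6]
After op 11 (dup): stack=[6,6,6] mem=[0,12,0,6]
After op 12 (swap): stack=[6,6,6] mem=[0,12,0,6]
After op 13 (+): stack=[6,12] mem=[0,12,0,6]
After op 14 (-): stack=[-6] mem=[0,12,0,6]
After op 15 (pop): stack=[empty] mem=[0,12,0,6]
After op 16 (RCL M3): stack=[6] mem=[0,12,0,6]

Answer: 0 12 0 6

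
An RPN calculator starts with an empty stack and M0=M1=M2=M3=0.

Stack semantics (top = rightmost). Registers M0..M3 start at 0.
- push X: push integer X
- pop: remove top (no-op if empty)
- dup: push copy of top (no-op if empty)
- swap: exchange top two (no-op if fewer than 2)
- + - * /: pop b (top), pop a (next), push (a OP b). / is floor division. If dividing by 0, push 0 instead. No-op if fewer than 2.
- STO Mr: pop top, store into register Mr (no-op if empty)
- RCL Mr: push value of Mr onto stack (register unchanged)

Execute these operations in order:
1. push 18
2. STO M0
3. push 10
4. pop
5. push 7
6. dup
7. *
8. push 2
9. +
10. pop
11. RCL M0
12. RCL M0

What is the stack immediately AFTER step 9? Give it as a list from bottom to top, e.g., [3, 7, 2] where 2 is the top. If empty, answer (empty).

After op 1 (push 18): stack=[18] mem=[0,0,0,0]
After op 2 (STO M0): stack=[empty] mem=[18,0,0,0]
After op 3 (push 10): stack=[10] mem=[18,0,0,0]
After op 4 (pop): stack=[empty] mem=[18,0,0,0]
After op 5 (push 7): stack=[7] mem=[18,0,0,0]
After op 6 (dup): stack=[7,7] mem=[18,0,0,0]
After op 7 (*): stack=[49] mem=[18,0,0,0]
After op 8 (push 2): stack=[49,2] mem=[18,0,0,0]
After op 9 (+): stack=[51] mem=[18,0,0,0]

[51]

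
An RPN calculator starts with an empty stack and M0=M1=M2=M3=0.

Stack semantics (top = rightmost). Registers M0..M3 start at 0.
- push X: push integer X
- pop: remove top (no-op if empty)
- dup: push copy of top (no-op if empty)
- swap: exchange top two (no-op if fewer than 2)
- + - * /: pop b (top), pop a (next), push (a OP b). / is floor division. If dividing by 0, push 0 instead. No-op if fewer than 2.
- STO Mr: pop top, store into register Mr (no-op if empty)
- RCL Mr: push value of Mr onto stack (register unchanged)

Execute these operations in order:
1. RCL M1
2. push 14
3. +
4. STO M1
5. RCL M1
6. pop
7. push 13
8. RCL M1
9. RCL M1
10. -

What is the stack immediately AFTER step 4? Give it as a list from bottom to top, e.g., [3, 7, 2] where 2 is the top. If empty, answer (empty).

After op 1 (RCL M1): stack=[0] mem=[0,0,0,0]
After op 2 (push 14): stack=[0,14] mem=[0,0,0,0]
After op 3 (+): stack=[14] mem=[0,0,0,0]
After op 4 (STO M1): stack=[empty] mem=[0,14,0,0]

(empty)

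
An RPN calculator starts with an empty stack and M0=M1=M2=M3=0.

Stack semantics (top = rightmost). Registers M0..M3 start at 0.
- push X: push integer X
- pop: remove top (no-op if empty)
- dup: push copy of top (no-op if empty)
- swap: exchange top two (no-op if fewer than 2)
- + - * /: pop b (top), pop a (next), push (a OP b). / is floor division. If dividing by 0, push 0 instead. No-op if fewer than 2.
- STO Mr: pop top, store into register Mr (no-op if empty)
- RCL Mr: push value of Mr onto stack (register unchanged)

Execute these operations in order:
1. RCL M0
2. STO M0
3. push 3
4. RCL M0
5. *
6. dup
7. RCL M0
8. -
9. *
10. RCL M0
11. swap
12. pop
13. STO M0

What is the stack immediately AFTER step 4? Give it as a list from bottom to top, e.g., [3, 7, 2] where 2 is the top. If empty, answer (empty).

After op 1 (RCL M0): stack=[0] mem=[0,0,0,0]
After op 2 (STO M0): stack=[empty] mem=[0,0,0,0]
After op 3 (push 3): stack=[3] mem=[0,0,0,0]
After op 4 (RCL M0): stack=[3,0] mem=[0,0,0,0]

[3, 0]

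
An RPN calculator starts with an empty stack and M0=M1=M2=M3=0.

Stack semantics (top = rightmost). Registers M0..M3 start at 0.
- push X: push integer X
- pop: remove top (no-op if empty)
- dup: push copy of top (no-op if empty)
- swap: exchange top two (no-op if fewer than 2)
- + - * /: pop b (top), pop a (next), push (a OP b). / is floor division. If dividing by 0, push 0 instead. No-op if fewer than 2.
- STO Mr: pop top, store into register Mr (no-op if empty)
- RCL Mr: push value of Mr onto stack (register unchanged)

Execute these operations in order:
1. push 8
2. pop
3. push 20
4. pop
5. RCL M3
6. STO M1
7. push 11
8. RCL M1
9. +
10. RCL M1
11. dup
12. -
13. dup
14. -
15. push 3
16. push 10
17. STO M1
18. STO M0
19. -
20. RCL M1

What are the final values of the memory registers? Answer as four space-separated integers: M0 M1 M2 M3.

Answer: 3 10 0 0

Derivation:
After op 1 (push 8): stack=[8] mem=[0,0,0,0]
After op 2 (pop): stack=[empty] mem=[0,0,0,0]
After op 3 (push 20): stack=[20] mem=[0,0,0,0]
After op 4 (pop): stack=[empty] mem=[0,0,0,0]
After op 5 (RCL M3): stack=[0] mem=[0,0,0,0]
After op 6 (STO M1): stack=[empty] mem=[0,0,0,0]
After op 7 (push 11): stack=[11] mem=[0,0,0,0]
After op 8 (RCL M1): stack=[11,0] mem=[0,0,0,0]
After op 9 (+): stack=[11] mem=[0,0,0,0]
After op 10 (RCL M1): stack=[11,0] mem=[0,0,0,0]
After op 11 (dup): stack=[11,0,0] mem=[0,0,0,0]
After op 12 (-): stack=[11,0] mem=[0,0,0,0]
After op 13 (dup): stack=[11,0,0] mem=[0,0,0,0]
After op 14 (-): stack=[11,0] mem=[0,0,0,0]
After op 15 (push 3): stack=[11,0,3] mem=[0,0,0,0]
After op 16 (push 10): stack=[11,0,3,10] mem=[0,0,0,0]
After op 17 (STO M1): stack=[11,0,3] mem=[0,10,0,0]
After op 18 (STO M0): stack=[11,0] mem=[3,10,0,0]
After op 19 (-): stack=[11] mem=[3,10,0,0]
After op 20 (RCL M1): stack=[11,10] mem=[3,10,0,0]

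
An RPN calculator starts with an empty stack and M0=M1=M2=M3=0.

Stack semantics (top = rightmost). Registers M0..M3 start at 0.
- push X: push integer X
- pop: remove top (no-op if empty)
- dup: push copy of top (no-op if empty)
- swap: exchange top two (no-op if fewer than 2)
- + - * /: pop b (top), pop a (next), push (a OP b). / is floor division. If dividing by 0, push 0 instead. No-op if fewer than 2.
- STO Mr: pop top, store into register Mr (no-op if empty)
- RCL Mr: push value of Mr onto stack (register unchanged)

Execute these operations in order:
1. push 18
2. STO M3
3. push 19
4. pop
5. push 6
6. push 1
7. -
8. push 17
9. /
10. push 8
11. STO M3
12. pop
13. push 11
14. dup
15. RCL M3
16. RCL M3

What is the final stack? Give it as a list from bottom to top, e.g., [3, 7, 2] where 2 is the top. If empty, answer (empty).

After op 1 (push 18): stack=[18] mem=[0,0,0,0]
After op 2 (STO M3): stack=[empty] mem=[0,0,0,18]
After op 3 (push 19): stack=[19] mem=[0,0,0,18]
After op 4 (pop): stack=[empty] mem=[0,0,0,18]
After op 5 (push 6): stack=[6] mem=[0,0,0,18]
After op 6 (push 1): stack=[6,1] mem=[0,0,0,18]
After op 7 (-): stack=[5] mem=[0,0,0,18]
After op 8 (push 17): stack=[5,17] mem=[0,0,0,18]
After op 9 (/): stack=[0] mem=[0,0,0,18]
After op 10 (push 8): stack=[0,8] mem=[0,0,0,18]
After op 11 (STO M3): stack=[0] mem=[0,0,0,8]
After op 12 (pop): stack=[empty] mem=[0,0,0,8]
After op 13 (push 11): stack=[11] mem=[0,0,0,8]
After op 14 (dup): stack=[11,11] mem=[0,0,0,8]
After op 15 (RCL M3): stack=[11,11,8] mem=[0,0,0,8]
After op 16 (RCL M3): stack=[11,11,8,8] mem=[0,0,0,8]

Answer: [11, 11, 8, 8]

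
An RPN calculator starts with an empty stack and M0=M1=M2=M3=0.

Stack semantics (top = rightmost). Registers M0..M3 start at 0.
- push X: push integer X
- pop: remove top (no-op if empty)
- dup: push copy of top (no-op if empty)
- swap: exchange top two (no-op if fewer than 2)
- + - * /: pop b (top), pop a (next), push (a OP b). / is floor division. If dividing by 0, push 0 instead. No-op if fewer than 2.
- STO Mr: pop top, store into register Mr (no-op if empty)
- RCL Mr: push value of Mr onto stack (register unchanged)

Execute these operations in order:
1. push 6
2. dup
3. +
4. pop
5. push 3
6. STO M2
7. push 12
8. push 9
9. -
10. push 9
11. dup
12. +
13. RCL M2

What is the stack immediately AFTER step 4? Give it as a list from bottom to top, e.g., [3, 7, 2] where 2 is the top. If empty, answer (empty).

After op 1 (push 6): stack=[6] mem=[0,0,0,0]
After op 2 (dup): stack=[6,6] mem=[0,0,0,0]
After op 3 (+): stack=[12] mem=[0,0,0,0]
After op 4 (pop): stack=[empty] mem=[0,0,0,0]

(empty)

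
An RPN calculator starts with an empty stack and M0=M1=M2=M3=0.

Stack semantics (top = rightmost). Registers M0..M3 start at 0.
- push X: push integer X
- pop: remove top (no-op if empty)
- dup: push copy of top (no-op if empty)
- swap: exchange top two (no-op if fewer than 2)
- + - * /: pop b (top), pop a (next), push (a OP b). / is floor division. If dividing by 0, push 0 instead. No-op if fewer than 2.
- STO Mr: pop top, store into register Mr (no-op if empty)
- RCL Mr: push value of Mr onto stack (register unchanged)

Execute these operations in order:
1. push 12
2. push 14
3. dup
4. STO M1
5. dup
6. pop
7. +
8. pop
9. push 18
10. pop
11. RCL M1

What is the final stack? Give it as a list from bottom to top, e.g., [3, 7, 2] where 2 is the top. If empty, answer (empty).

After op 1 (push 12): stack=[12] mem=[0,0,0,0]
After op 2 (push 14): stack=[12,14] mem=[0,0,0,0]
After op 3 (dup): stack=[12,14,14] mem=[0,0,0,0]
After op 4 (STO M1): stack=[12,14] mem=[0,14,0,0]
After op 5 (dup): stack=[12,14,14] mem=[0,14,0,0]
After op 6 (pop): stack=[12,14] mem=[0,14,0,0]
After op 7 (+): stack=[26] mem=[0,14,0,0]
After op 8 (pop): stack=[empty] mem=[0,14,0,0]
After op 9 (push 18): stack=[18] mem=[0,14,0,0]
After op 10 (pop): stack=[empty] mem=[0,14,0,0]
After op 11 (RCL M1): stack=[14] mem=[0,14,0,0]

Answer: [14]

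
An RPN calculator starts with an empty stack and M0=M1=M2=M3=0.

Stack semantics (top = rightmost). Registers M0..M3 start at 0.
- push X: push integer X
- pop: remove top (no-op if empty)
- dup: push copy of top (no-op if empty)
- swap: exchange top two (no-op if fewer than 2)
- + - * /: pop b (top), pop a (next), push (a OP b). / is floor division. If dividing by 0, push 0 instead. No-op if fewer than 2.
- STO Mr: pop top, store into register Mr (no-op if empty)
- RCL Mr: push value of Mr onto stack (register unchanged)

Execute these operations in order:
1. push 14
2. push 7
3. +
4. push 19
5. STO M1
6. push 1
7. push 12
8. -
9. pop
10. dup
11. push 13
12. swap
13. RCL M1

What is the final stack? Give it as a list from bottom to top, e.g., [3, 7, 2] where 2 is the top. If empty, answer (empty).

Answer: [21, 13, 21, 19]

Derivation:
After op 1 (push 14): stack=[14] mem=[0,0,0,0]
After op 2 (push 7): stack=[14,7] mem=[0,0,0,0]
After op 3 (+): stack=[21] mem=[0,0,0,0]
After op 4 (push 19): stack=[21,19] mem=[0,0,0,0]
After op 5 (STO M1): stack=[21] mem=[0,19,0,0]
After op 6 (push 1): stack=[21,1] mem=[0,19,0,0]
After op 7 (push 12): stack=[21,1,12] mem=[0,19,0,0]
After op 8 (-): stack=[21,-11] mem=[0,19,0,0]
After op 9 (pop): stack=[21] mem=[0,19,0,0]
After op 10 (dup): stack=[21,21] mem=[0,19,0,0]
After op 11 (push 13): stack=[21,21,13] mem=[0,19,0,0]
After op 12 (swap): stack=[21,13,21] mem=[0,19,0,0]
After op 13 (RCL M1): stack=[21,13,21,19] mem=[0,19,0,0]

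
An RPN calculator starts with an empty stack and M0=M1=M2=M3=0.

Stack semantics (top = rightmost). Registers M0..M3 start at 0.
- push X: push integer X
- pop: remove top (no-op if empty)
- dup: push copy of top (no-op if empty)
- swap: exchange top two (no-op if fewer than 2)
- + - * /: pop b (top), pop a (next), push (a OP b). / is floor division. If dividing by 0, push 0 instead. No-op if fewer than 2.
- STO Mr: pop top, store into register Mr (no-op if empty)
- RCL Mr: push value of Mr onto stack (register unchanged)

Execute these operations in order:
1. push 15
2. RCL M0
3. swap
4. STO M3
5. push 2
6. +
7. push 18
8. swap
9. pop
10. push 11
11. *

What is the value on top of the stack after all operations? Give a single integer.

After op 1 (push 15): stack=[15] mem=[0,0,0,0]
After op 2 (RCL M0): stack=[15,0] mem=[0,0,0,0]
After op 3 (swap): stack=[0,15] mem=[0,0,0,0]
After op 4 (STO M3): stack=[0] mem=[0,0,0,15]
After op 5 (push 2): stack=[0,2] mem=[0,0,0,15]
After op 6 (+): stack=[2] mem=[0,0,0,15]
After op 7 (push 18): stack=[2,18] mem=[0,0,0,15]
After op 8 (swap): stack=[18,2] mem=[0,0,0,15]
After op 9 (pop): stack=[18] mem=[0,0,0,15]
After op 10 (push 11): stack=[18,11] mem=[0,0,0,15]
After op 11 (*): stack=[198] mem=[0,0,0,15]

Answer: 198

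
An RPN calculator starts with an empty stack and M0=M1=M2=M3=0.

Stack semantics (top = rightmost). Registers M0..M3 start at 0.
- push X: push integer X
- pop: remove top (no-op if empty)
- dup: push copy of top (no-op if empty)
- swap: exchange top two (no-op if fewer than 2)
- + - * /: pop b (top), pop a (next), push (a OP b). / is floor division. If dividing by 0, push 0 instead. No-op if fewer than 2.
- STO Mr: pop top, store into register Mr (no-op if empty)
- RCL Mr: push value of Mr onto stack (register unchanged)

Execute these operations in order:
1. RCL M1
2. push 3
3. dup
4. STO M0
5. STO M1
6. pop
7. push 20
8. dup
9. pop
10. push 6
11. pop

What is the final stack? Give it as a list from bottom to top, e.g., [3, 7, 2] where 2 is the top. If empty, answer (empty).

After op 1 (RCL M1): stack=[0] mem=[0,0,0,0]
After op 2 (push 3): stack=[0,3] mem=[0,0,0,0]
After op 3 (dup): stack=[0,3,3] mem=[0,0,0,0]
After op 4 (STO M0): stack=[0,3] mem=[3,0,0,0]
After op 5 (STO M1): stack=[0] mem=[3,3,0,0]
After op 6 (pop): stack=[empty] mem=[3,3,0,0]
After op 7 (push 20): stack=[20] mem=[3,3,0,0]
After op 8 (dup): stack=[20,20] mem=[3,3,0,0]
After op 9 (pop): stack=[20] mem=[3,3,0,0]
After op 10 (push 6): stack=[20,6] mem=[3,3,0,0]
After op 11 (pop): stack=[20] mem=[3,3,0,0]

Answer: [20]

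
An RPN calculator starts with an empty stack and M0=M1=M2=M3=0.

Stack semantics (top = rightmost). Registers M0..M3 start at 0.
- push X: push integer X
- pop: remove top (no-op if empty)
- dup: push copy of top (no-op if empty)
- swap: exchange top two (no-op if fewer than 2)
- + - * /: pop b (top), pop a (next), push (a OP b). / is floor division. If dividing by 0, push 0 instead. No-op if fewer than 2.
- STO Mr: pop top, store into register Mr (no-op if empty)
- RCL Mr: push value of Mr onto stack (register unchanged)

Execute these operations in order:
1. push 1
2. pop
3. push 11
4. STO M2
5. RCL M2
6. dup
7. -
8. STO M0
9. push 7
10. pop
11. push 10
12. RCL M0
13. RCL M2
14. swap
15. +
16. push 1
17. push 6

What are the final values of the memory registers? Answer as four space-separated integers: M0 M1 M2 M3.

Answer: 0 0 11 0

Derivation:
After op 1 (push 1): stack=[1] mem=[0,0,0,0]
After op 2 (pop): stack=[empty] mem=[0,0,0,0]
After op 3 (push 11): stack=[11] mem=[0,0,0,0]
After op 4 (STO M2): stack=[empty] mem=[0,0,11,0]
After op 5 (RCL M2): stack=[11] mem=[0,0,11,0]
After op 6 (dup): stack=[11,11] mem=[0,0,11,0]
After op 7 (-): stack=[0] mem=[0,0,11,0]
After op 8 (STO M0): stack=[empty] mem=[0,0,11,0]
After op 9 (push 7): stack=[7] mem=[0,0,11,0]
After op 10 (pop): stack=[empty] mem=[0,0,11,0]
After op 11 (push 10): stack=[10] mem=[0,0,11,0]
After op 12 (RCL M0): stack=[10,0] mem=[0,0,11,0]
After op 13 (RCL M2): stack=[10,0,11] mem=[0,0,11,0]
After op 14 (swap): stack=[10,11,0] mem=[0,0,11,0]
After op 15 (+): stack=[10,11] mem=[0,0,11,0]
After op 16 (push 1): stack=[10,11,1] mem=[0,0,11,0]
After op 17 (push 6): stack=[10,11,1,6] mem=[0,0,11,0]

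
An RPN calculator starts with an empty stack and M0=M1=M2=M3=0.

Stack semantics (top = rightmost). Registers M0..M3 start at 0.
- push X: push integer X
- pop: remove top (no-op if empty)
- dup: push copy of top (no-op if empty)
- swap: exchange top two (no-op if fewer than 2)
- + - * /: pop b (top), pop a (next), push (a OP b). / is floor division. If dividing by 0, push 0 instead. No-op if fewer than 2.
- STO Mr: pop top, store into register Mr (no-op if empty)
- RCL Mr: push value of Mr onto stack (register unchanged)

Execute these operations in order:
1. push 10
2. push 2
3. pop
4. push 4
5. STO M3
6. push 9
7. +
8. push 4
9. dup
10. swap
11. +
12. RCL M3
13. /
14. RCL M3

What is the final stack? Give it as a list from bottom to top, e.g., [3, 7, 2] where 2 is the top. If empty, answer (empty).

Answer: [19, 2, 4]

Derivation:
After op 1 (push 10): stack=[10] mem=[0,0,0,0]
After op 2 (push 2): stack=[10,2] mem=[0,0,0,0]
After op 3 (pop): stack=[10] mem=[0,0,0,0]
After op 4 (push 4): stack=[10,4] mem=[0,0,0,0]
After op 5 (STO M3): stack=[10] mem=[0,0,0,4]
After op 6 (push 9): stack=[10,9] mem=[0,0,0,4]
After op 7 (+): stack=[19] mem=[0,0,0,4]
After op 8 (push 4): stack=[19,4] mem=[0,0,0,4]
After op 9 (dup): stack=[19,4,4] mem=[0,0,0,4]
After op 10 (swap): stack=[19,4,4] mem=[0,0,0,4]
After op 11 (+): stack=[19,8] mem=[0,0,0,4]
After op 12 (RCL M3): stack=[19,8,4] mem=[0,0,0,4]
After op 13 (/): stack=[19,2] mem=[0,0,0,4]
After op 14 (RCL M3): stack=[19,2,4] mem=[0,0,0,4]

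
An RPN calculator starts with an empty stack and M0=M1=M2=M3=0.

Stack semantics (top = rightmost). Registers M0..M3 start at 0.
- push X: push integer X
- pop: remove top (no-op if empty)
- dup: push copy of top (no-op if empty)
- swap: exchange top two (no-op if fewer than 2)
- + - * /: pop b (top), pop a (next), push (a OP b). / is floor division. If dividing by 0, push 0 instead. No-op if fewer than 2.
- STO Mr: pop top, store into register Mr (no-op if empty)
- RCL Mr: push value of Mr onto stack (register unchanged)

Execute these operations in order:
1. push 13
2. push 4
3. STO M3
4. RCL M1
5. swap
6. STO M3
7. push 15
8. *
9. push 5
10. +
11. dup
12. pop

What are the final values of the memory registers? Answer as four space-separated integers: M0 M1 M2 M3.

Answer: 0 0 0 13

Derivation:
After op 1 (push 13): stack=[13] mem=[0,0,0,0]
After op 2 (push 4): stack=[13,4] mem=[0,0,0,0]
After op 3 (STO M3): stack=[13] mem=[0,0,0,4]
After op 4 (RCL M1): stack=[13,0] mem=[0,0,0,4]
After op 5 (swap): stack=[0,13] mem=[0,0,0,4]
After op 6 (STO M3): stack=[0] mem=[0,0,0,13]
After op 7 (push 15): stack=[0,15] mem=[0,0,0,13]
After op 8 (*): stack=[0] mem=[0,0,0,13]
After op 9 (push 5): stack=[0,5] mem=[0,0,0,13]
After op 10 (+): stack=[5] mem=[0,0,0,13]
After op 11 (dup): stack=[5,5] mem=[0,0,0,13]
After op 12 (pop): stack=[5] mem=[0,0,0,13]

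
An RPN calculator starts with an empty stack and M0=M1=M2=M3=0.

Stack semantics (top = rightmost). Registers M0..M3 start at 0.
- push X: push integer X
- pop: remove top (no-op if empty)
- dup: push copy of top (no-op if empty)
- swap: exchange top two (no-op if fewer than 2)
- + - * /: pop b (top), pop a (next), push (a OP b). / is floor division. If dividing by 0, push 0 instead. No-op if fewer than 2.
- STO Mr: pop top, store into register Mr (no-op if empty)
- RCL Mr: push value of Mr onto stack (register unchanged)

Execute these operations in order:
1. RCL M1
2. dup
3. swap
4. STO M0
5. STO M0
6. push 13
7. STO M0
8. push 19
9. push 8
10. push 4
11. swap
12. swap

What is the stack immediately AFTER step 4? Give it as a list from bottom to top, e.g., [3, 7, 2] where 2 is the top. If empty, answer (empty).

After op 1 (RCL M1): stack=[0] mem=[0,0,0,0]
After op 2 (dup): stack=[0,0] mem=[0,0,0,0]
After op 3 (swap): stack=[0,0] mem=[0,0,0,0]
After op 4 (STO M0): stack=[0] mem=[0,0,0,0]

[0]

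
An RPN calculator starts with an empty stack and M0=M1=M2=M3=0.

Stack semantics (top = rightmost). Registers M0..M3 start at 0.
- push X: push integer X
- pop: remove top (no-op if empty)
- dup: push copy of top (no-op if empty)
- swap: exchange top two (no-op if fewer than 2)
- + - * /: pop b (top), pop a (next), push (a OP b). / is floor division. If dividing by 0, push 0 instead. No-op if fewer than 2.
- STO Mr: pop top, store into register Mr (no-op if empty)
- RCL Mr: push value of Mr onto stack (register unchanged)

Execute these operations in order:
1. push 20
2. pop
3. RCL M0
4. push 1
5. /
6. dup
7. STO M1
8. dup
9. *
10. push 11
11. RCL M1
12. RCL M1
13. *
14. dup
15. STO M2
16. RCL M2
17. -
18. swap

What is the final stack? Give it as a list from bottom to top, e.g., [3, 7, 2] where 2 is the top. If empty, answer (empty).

Answer: [0, 0, 11]

Derivation:
After op 1 (push 20): stack=[20] mem=[0,0,0,0]
After op 2 (pop): stack=[empty] mem=[0,0,0,0]
After op 3 (RCL M0): stack=[0] mem=[0,0,0,0]
After op 4 (push 1): stack=[0,1] mem=[0,0,0,0]
After op 5 (/): stack=[0] mem=[0,0,0,0]
After op 6 (dup): stack=[0,0] mem=[0,0,0,0]
After op 7 (STO M1): stack=[0] mem=[0,0,0,0]
After op 8 (dup): stack=[0,0] mem=[0,0,0,0]
After op 9 (*): stack=[0] mem=[0,0,0,0]
After op 10 (push 11): stack=[0,11] mem=[0,0,0,0]
After op 11 (RCL M1): stack=[0,11,0] mem=[0,0,0,0]
After op 12 (RCL M1): stack=[0,11,0,0] mem=[0,0,0,0]
After op 13 (*): stack=[0,11,0] mem=[0,0,0,0]
After op 14 (dup): stack=[0,11,0,0] mem=[0,0,0,0]
After op 15 (STO M2): stack=[0,11,0] mem=[0,0,0,0]
After op 16 (RCL M2): stack=[0,11,0,0] mem=[0,0,0,0]
After op 17 (-): stack=[0,11,0] mem=[0,0,0,0]
After op 18 (swap): stack=[0,0,11] mem=[0,0,0,0]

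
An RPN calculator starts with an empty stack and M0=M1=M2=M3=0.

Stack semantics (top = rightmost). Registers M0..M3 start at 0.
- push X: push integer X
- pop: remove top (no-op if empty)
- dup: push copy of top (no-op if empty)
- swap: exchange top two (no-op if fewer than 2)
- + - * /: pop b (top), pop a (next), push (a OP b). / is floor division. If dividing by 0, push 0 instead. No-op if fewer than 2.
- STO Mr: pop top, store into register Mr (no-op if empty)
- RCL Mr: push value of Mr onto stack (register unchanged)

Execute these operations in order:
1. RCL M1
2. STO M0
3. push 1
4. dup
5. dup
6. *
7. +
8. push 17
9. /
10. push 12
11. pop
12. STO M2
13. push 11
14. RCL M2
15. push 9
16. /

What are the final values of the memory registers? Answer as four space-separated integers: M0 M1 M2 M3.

After op 1 (RCL M1): stack=[0] mem=[0,0,0,0]
After op 2 (STO M0): stack=[empty] mem=[0,0,0,0]
After op 3 (push 1): stack=[1] mem=[0,0,0,0]
After op 4 (dup): stack=[1,1] mem=[0,0,0,0]
After op 5 (dup): stack=[1,1,1] mem=[0,0,0,0]
After op 6 (*): stack=[1,1] mem=[0,0,0,0]
After op 7 (+): stack=[2] mem=[0,0,0,0]
After op 8 (push 17): stack=[2,17] mem=[0,0,0,0]
After op 9 (/): stack=[0] mem=[0,0,0,0]
After op 10 (push 12): stack=[0,12] mem=[0,0,0,0]
After op 11 (pop): stack=[0] mem=[0,0,0,0]
After op 12 (STO M2): stack=[empty] mem=[0,0,0,0]
After op 13 (push 11): stack=[11] mem=[0,0,0,0]
After op 14 (RCL M2): stack=[11,0] mem=[0,0,0,0]
After op 15 (push 9): stack=[11,0,9] mem=[0,0,0,0]
After op 16 (/): stack=[11,0] mem=[0,0,0,0]

Answer: 0 0 0 0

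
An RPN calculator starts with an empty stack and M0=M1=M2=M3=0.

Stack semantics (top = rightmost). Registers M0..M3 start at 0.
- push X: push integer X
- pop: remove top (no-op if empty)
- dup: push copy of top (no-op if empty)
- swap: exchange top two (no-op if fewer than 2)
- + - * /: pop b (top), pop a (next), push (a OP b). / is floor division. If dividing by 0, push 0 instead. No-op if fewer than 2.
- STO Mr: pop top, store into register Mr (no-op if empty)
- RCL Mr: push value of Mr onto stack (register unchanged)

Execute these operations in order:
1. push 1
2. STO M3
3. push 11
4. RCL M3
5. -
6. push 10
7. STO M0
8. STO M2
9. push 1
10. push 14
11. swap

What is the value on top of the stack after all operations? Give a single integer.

Answer: 1

Derivation:
After op 1 (push 1): stack=[1] mem=[0,0,0,0]
After op 2 (STO M3): stack=[empty] mem=[0,0,0,1]
After op 3 (push 11): stack=[11] mem=[0,0,0,1]
After op 4 (RCL M3): stack=[11,1] mem=[0,0,0,1]
After op 5 (-): stack=[10] mem=[0,0,0,1]
After op 6 (push 10): stack=[10,10] mem=[0,0,0,1]
After op 7 (STO M0): stack=[10] mem=[10,0,0,1]
After op 8 (STO M2): stack=[empty] mem=[10,0,10,1]
After op 9 (push 1): stack=[1] mem=[10,0,10,1]
After op 10 (push 14): stack=[1,14] mem=[10,0,10,1]
After op 11 (swap): stack=[14,1] mem=[10,0,10,1]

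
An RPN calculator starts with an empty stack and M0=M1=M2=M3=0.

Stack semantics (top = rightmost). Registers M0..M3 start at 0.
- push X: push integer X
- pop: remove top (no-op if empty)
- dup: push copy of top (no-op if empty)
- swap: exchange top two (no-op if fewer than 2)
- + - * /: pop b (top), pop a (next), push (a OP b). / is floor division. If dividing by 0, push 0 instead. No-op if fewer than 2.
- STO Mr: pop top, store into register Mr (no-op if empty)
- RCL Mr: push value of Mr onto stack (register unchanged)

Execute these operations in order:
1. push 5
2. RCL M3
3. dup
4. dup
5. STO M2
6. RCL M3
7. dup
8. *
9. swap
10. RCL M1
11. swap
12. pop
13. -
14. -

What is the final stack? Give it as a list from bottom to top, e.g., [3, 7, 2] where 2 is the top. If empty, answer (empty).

After op 1 (push 5): stack=[5] mem=[0,0,0,0]
After op 2 (RCL M3): stack=[5,0] mem=[0,0,0,0]
After op 3 (dup): stack=[5,0,0] mem=[0,0,0,0]
After op 4 (dup): stack=[5,0,0,0] mem=[0,0,0,0]
After op 5 (STO M2): stack=[5,0,0] mem=[0,0,0,0]
After op 6 (RCL M3): stack=[5,0,0,0] mem=[0,0,0,0]
After op 7 (dup): stack=[5,0,0,0,0] mem=[0,0,0,0]
After op 8 (*): stack=[5,0,0,0] mem=[0,0,0,0]
After op 9 (swap): stack=[5,0,0,0] mem=[0,0,0,0]
After op 10 (RCL M1): stack=[5,0,0,0,0] mem=[0,0,0,0]
After op 11 (swap): stack=[5,0,0,0,0] mem=[0,0,0,0]
After op 12 (pop): stack=[5,0,0,0] mem=[0,0,0,0]
After op 13 (-): stack=[5,0,0] mem=[0,0,0,0]
After op 14 (-): stack=[5,0] mem=[0,0,0,0]

Answer: [5, 0]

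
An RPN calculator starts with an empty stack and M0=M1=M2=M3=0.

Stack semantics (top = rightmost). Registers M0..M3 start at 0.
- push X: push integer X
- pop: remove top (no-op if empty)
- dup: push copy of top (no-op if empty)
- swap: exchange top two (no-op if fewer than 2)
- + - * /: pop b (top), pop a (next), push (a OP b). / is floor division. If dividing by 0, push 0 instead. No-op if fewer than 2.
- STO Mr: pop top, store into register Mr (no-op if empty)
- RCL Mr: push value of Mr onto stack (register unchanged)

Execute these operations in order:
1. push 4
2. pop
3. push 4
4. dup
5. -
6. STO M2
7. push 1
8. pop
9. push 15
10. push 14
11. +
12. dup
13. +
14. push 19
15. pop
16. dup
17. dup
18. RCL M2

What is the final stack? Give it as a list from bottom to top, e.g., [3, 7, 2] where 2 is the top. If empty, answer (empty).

After op 1 (push 4): stack=[4] mem=[0,0,0,0]
After op 2 (pop): stack=[empty] mem=[0,0,0,0]
After op 3 (push 4): stack=[4] mem=[0,0,0,0]
After op 4 (dup): stack=[4,4] mem=[0,0,0,0]
After op 5 (-): stack=[0] mem=[0,0,0,0]
After op 6 (STO M2): stack=[empty] mem=[0,0,0,0]
After op 7 (push 1): stack=[1] mem=[0,0,0,0]
After op 8 (pop): stack=[empty] mem=[0,0,0,0]
After op 9 (push 15): stack=[15] mem=[0,0,0,0]
After op 10 (push 14): stack=[15,14] mem=[0,0,0,0]
After op 11 (+): stack=[29] mem=[0,0,0,0]
After op 12 (dup): stack=[29,29] mem=[0,0,0,0]
After op 13 (+): stack=[58] mem=[0,0,0,0]
After op 14 (push 19): stack=[58,19] mem=[0,0,0,0]
After op 15 (pop): stack=[58] mem=[0,0,0,0]
After op 16 (dup): stack=[58,58] mem=[0,0,0,0]
After op 17 (dup): stack=[58,58,58] mem=[0,0,0,0]
After op 18 (RCL M2): stack=[58,58,58,0] mem=[0,0,0,0]

Answer: [58, 58, 58, 0]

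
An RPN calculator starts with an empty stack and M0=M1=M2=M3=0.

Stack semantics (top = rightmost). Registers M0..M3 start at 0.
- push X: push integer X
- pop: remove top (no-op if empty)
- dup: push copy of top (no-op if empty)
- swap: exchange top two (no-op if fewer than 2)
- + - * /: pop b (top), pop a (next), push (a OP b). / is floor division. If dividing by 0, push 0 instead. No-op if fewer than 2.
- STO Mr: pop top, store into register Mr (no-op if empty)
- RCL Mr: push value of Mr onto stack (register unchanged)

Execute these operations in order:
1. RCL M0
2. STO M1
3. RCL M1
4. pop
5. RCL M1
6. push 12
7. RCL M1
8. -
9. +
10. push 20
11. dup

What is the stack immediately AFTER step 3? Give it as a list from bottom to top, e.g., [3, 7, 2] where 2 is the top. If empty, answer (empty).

After op 1 (RCL M0): stack=[0] mem=[0,0,0,0]
After op 2 (STO M1): stack=[empty] mem=[0,0,0,0]
After op 3 (RCL M1): stack=[0] mem=[0,0,0,0]

[0]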